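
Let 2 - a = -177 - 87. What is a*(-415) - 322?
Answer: -110712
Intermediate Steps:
a = 266 (a = 2 - (-177 - 87) = 2 - 1*(-264) = 2 + 264 = 266)
a*(-415) - 322 = 266*(-415) - 322 = -110390 - 322 = -110712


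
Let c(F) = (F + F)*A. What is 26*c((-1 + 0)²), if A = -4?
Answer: -208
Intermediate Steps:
c(F) = -8*F (c(F) = (F + F)*(-4) = (2*F)*(-4) = -8*F)
26*c((-1 + 0)²) = 26*(-8*(-1 + 0)²) = 26*(-8*(-1)²) = 26*(-8*1) = 26*(-8) = -208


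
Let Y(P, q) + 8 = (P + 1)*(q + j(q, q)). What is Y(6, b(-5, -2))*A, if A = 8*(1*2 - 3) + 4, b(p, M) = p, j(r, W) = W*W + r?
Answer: -388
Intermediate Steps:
j(r, W) = r + W² (j(r, W) = W² + r = r + W²)
Y(P, q) = -8 + (1 + P)*(q² + 2*q) (Y(P, q) = -8 + (P + 1)*(q + (q + q²)) = -8 + (1 + P)*(q² + 2*q))
A = -4 (A = 8*(2 - 3) + 4 = 8*(-1) + 4 = -8 + 4 = -4)
Y(6, b(-5, -2))*A = (-8 + (-5)² + 2*(-5) + 6*(-5) + 6*(-5)*(1 - 5))*(-4) = (-8 + 25 - 10 - 30 + 6*(-5)*(-4))*(-4) = (-8 + 25 - 10 - 30 + 120)*(-4) = 97*(-4) = -388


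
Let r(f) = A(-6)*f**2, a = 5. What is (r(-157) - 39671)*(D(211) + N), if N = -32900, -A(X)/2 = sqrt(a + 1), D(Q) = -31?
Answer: 1306405701 + 1623432438*sqrt(6) ≈ 5.2830e+9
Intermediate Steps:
A(X) = -2*sqrt(6) (A(X) = -2*sqrt(5 + 1) = -2*sqrt(6))
r(f) = -2*sqrt(6)*f**2 (r(f) = (-2*sqrt(6))*f**2 = -2*sqrt(6)*f**2)
(r(-157) - 39671)*(D(211) + N) = (-2*sqrt(6)*(-157)**2 - 39671)*(-31 - 32900) = (-2*sqrt(6)*24649 - 39671)*(-32931) = (-49298*sqrt(6) - 39671)*(-32931) = (-39671 - 49298*sqrt(6))*(-32931) = 1306405701 + 1623432438*sqrt(6)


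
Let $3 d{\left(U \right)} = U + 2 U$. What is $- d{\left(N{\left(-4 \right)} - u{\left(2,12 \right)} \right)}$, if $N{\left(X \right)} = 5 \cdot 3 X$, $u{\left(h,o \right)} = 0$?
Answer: $60$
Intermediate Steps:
$N{\left(X \right)} = 15 X$
$d{\left(U \right)} = U$ ($d{\left(U \right)} = \frac{U + 2 U}{3} = \frac{3 U}{3} = U$)
$- d{\left(N{\left(-4 \right)} - u{\left(2,12 \right)} \right)} = - (15 \left(-4\right) - 0) = - (-60 + 0) = \left(-1\right) \left(-60\right) = 60$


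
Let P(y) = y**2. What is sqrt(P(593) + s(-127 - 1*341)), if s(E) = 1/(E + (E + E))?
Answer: sqrt(19254892605)/234 ≈ 593.00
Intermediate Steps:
s(E) = 1/(3*E) (s(E) = 1/(E + 2*E) = 1/(3*E))
sqrt(P(593) + s(-127 - 1*341)) = sqrt(593**2 + 1/(3*(-127 - 1*341))) = sqrt(351649 + 1/(3*(-127 - 341))) = sqrt(351649 + (1/3)/(-468)) = sqrt(351649 + (1/3)*(-1/468)) = sqrt(351649 - 1/1404) = sqrt(493715195/1404) = sqrt(19254892605)/234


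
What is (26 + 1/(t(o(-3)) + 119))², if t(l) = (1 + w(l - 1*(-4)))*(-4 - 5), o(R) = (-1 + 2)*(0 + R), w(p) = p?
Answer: 6901129/10201 ≈ 676.51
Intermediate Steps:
o(R) = R (o(R) = 1*R = R)
t(l) = -45 - 9*l (t(l) = (1 + (l - 1*(-4)))*(-4 - 5) = (1 + (l + 4))*(-9) = (1 + (4 + l))*(-9) = (5 + l)*(-9) = -45 - 9*l)
(26 + 1/(t(o(-3)) + 119))² = (26 + 1/((-45 - 9*(-3)) + 119))² = (26 + 1/((-45 + 27) + 119))² = (26 + 1/(-18 + 119))² = (26 + 1/101)² = (2627/101)² = 6901129/10201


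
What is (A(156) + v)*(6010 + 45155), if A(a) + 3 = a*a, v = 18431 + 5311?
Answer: 2459757375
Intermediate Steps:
v = 23742
A(a) = -3 + a**2 (A(a) = -3 + a*a = -3 + a**2)
(A(156) + v)*(6010 + 45155) = ((-3 + 156**2) + 23742)*(6010 + 45155) = ((-3 + 24336) + 23742)*51165 = (24333 + 23742)*51165 = 48075*51165 = 2459757375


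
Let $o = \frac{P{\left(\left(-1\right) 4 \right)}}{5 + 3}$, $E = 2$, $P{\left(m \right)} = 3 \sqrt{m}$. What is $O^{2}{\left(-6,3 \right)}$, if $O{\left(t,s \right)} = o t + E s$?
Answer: $\frac{63}{4} - 54 i \approx 15.75 - 54.0 i$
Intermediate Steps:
$o = \frac{3 i}{4}$ ($o = \frac{3 \sqrt{\left(-1\right) 4}}{5 + 3} = \frac{3 \sqrt{-4}}{8} = 3 \cdot 2 i \frac{1}{8} = 6 i \frac{1}{8} = \frac{3 i}{4} \approx 0.75 i$)
$O{\left(t,s \right)} = 2 s + \frac{3 i t}{4}$ ($O{\left(t,s \right)} = \frac{3 i}{4} t + 2 s = \frac{3 i t}{4} + 2 s = 2 s + \frac{3 i t}{4}$)
$O^{2}{\left(-6,3 \right)} = \left(2 \cdot 3 + \frac{3}{4} i \left(-6\right)\right)^{2} = \left(6 - \frac{9 i}{2}\right)^{2}$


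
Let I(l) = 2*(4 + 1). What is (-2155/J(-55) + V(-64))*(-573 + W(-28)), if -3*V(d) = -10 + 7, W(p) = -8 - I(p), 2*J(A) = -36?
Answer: -428081/6 ≈ -71347.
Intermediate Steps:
I(l) = 10 (I(l) = 2*5 = 10)
J(A) = -18 (J(A) = (½)*(-36) = -18)
W(p) = -18 (W(p) = -8 - 1*10 = -8 - 10 = -18)
V(d) = 1 (V(d) = -(-10 + 7)/3 = -⅓*(-3) = 1)
(-2155/J(-55) + V(-64))*(-573 + W(-28)) = (-2155/(-18) + 1)*(-573 - 18) = (-2155*(-1/18) + 1)*(-591) = (2155/18 + 1)*(-591) = (2173/18)*(-591) = -428081/6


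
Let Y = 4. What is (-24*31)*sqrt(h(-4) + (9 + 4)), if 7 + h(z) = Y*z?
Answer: -744*I*sqrt(10) ≈ -2352.7*I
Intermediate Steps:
h(z) = -7 + 4*z
(-24*31)*sqrt(h(-4) + (9 + 4)) = (-24*31)*sqrt((-7 + 4*(-4)) + (9 + 4)) = -744*sqrt((-7 - 16) + 13) = -744*sqrt(-23 + 13) = -744*I*sqrt(10)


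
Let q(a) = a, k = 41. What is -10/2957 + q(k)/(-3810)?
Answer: -159337/11266170 ≈ -0.014143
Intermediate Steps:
-10/2957 + q(k)/(-3810) = -10/2957 + 41/(-3810) = -10*1/2957 + 41*(-1/3810) = -10/2957 - 41/3810 = -159337/11266170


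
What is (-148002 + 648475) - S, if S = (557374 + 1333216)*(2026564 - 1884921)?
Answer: -267788338897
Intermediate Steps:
S = 267788839370 (S = 1890590*141643 = 267788839370)
(-148002 + 648475) - S = (-148002 + 648475) - 1*267788839370 = 500473 - 267788839370 = -267788338897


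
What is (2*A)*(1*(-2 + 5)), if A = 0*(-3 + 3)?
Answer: 0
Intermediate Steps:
A = 0 (A = 0*0 = 0)
(2*A)*(1*(-2 + 5)) = (2*0)*(1*(-2 + 5)) = 0*(1*3) = 0*3 = 0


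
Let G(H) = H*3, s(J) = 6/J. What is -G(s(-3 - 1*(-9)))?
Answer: -3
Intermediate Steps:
G(H) = 3*H
-G(s(-3 - 1*(-9))) = -3*6/(-3 - 1*(-9)) = -3*6/(-3 + 9) = -3*6/6 = -3*6*(⅙) = -3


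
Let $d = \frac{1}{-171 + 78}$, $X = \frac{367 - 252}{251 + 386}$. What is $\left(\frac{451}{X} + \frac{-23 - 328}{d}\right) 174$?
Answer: $\frac{703174368}{115} \approx 6.1146 \cdot 10^{6}$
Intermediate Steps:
$X = \frac{115}{637} \approx 0.18053$
$d = - \frac{1}{93}$ ($d = \frac{1}{-93} = - \frac{1}{93} \approx -0.010753$)
$\left(\frac{451}{X} + \frac{-23 - 328}{d}\right) 174 = \left(\frac{451}{\frac{115}{637}} + \frac{-23 - 328}{- \frac{1}{93}}\right) 174 = \left(451 \cdot \frac{637}{115} - -32643\right) 174 = \left(\frac{287287}{115} + 32643\right) 174 = \frac{4041232}{115} \cdot 174 = \frac{703174368}{115}$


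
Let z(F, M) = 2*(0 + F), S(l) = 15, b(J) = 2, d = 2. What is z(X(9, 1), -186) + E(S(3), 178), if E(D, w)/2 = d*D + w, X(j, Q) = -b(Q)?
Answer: 412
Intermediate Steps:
X(j, Q) = -2 (X(j, Q) = -1*2 = -2)
E(D, w) = 2*w + 4*D (E(D, w) = 2*(2*D + w) = 2*(w + 2*D) = 2*w + 4*D)
z(F, M) = 2*F
z(X(9, 1), -186) + E(S(3), 178) = 2*(-2) + (2*178 + 4*15) = -4 + (356 + 60) = -4 + 416 = 412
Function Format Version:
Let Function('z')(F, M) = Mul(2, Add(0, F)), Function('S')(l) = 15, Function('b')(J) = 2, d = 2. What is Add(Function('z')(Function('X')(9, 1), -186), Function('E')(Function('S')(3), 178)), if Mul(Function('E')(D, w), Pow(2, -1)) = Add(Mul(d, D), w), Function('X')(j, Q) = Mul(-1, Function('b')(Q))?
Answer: 412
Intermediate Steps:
Function('X')(j, Q) = -2 (Function('X')(j, Q) = Mul(-1, 2) = -2)
Function('E')(D, w) = Add(Mul(2, w), Mul(4, D)) (Function('E')(D, w) = Mul(2, Add(Mul(2, D), w)) = Mul(2, Add(w, Mul(2, D))) = Add(Mul(2, w), Mul(4, D)))
Function('z')(F, M) = Mul(2, F)
Add(Function('z')(Function('X')(9, 1), -186), Function('E')(Function('S')(3), 178)) = Add(Mul(2, -2), Add(Mul(2, 178), Mul(4, 15))) = Add(-4, Add(356, 60)) = Add(-4, 416) = 412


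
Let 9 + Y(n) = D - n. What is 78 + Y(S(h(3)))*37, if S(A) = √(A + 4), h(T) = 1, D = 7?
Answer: 4 - 37*√5 ≈ -78.734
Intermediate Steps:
S(A) = √(4 + A)
Y(n) = -2 - n (Y(n) = -9 + (7 - n) = -2 - n)
78 + Y(S(h(3)))*37 = 78 + (-2 - √(4 + 1))*37 = 78 + (-2 - √5)*37 = 78 + (-74 - 37*√5) = 4 - 37*√5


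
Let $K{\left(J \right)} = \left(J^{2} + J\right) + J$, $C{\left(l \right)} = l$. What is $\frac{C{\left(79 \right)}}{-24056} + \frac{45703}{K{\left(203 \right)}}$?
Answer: $\frac{156591969}{143012920} \approx 1.0949$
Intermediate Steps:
$K{\left(J \right)} = J^{2} + 2 J$ ($K{\left(J \right)} = \left(J + J^{2}\right) + J = J^{2} + 2 J$)
$\frac{C{\left(79 \right)}}{-24056} + \frac{45703}{K{\left(203 \right)}} = \frac{79}{-24056} + \frac{45703}{203 \left(2 + 203\right)} = 79 \left(- \frac{1}{24056}\right) + \frac{45703}{203 \cdot 205} = - \frac{79}{24056} + \frac{45703}{41615} = - \frac{79}{24056} + 45703 \cdot \frac{1}{41615} = - \frac{79}{24056} + \frac{6529}{5945} = \frac{156591969}{143012920}$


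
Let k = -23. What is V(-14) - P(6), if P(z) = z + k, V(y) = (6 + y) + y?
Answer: -5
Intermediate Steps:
V(y) = 6 + 2*y
P(z) = -23 + z (P(z) = z - 23 = -23 + z)
V(-14) - P(6) = (6 + 2*(-14)) - (-23 + 6) = (6 - 28) - 1*(-17) = -22 + 17 = -5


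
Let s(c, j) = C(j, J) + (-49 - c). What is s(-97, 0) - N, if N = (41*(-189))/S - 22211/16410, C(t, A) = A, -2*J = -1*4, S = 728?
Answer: 52903907/853320 ≈ 61.998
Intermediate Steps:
J = 2 (J = -(-1)*4/2 = -½*(-4) = 2)
s(c, j) = -47 - c (s(c, j) = 2 + (-49 - c) = -47 - c)
N = -10237907/853320 (N = (41*(-189))/728 - 22211/16410 = -7749*1/728 - 22211*1/16410 = -1107/104 - 22211/16410 = -10237907/853320 ≈ -11.998)
s(-97, 0) - N = (-47 - 1*(-97)) - 1*(-10237907/853320) = (-47 + 97) + 10237907/853320 = 50 + 10237907/853320 = 52903907/853320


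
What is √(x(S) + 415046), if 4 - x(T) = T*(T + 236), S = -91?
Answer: √428245 ≈ 654.40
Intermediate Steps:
x(T) = 4 - T*(236 + T) (x(T) = 4 - T*(T + 236) = 4 - T*(236 + T))
√(x(S) + 415046) = √((4 - 1*(-91)² - 236*(-91)) + 415046) = √((4 - 1*8281 + 21476) + 415046) = √((4 - 8281 + 21476) + 415046) = √(13199 + 415046) = √428245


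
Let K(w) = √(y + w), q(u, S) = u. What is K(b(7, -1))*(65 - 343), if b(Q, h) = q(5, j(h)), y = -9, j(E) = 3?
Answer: -556*I ≈ -556.0*I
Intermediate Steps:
b(Q, h) = 5
K(w) = √(-9 + w)
K(b(7, -1))*(65 - 343) = √(-9 + 5)*(65 - 343) = √(-4)*(-278) = (2*I)*(-278) = -556*I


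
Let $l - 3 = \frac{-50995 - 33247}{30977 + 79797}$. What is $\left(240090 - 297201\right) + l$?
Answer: $- \frac{3163082917}{55387} \approx -57109.0$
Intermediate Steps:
$l = \frac{124040}{55387}$ ($l = 3 + \frac{-50995 - 33247}{30977 + 79797} = 3 - \frac{84242}{110774} = 3 - \frac{42121}{55387} = \frac{124040}{55387} \approx 2.2395$)
$\left(240090 - 297201\right) + l = \left(240090 - 297201\right) + \frac{124040}{55387} = -57111 + \frac{124040}{55387} = - \frac{3163082917}{55387}$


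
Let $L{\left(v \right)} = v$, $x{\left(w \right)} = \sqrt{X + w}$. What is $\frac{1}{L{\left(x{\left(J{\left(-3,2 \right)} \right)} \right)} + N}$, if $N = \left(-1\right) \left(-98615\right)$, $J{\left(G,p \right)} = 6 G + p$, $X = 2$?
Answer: $\frac{98615}{9724918239} - \frac{i \sqrt{14}}{9724918239} \approx 1.014 \cdot 10^{-5} - 3.8475 \cdot 10^{-10} i$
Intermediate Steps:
$J{\left(G,p \right)} = p + 6 G$
$x{\left(w \right)} = \sqrt{2 + w}$
$N = 98615$
$\frac{1}{L{\left(x{\left(J{\left(-3,2 \right)} \right)} \right)} + N} = \frac{1}{\sqrt{2 + \left(2 + 6 \left(-3\right)\right)} + 98615} = \frac{1}{\sqrt{2 + \left(2 - 18\right)} + 98615} = \frac{1}{\sqrt{2 - 16} + 98615} = \frac{1}{\sqrt{-14} + 98615} = \frac{1}{i \sqrt{14} + 98615} = \frac{1}{98615 + i \sqrt{14}}$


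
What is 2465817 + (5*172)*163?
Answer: 2605997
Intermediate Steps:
2465817 + (5*172)*163 = 2465817 + 860*163 = 2465817 + 140180 = 2605997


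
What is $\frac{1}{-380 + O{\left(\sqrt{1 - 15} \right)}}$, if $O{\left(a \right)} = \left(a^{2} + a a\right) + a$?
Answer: $- \frac{i}{\sqrt{14} + 408 i} \approx -0.0024508 - 2.2475 \cdot 10^{-5} i$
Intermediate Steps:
$O{\left(a \right)} = a + 2 a^{2}$ ($O{\left(a \right)} = \left(a^{2} + a^{2}\right) + a = 2 a^{2} + a = a + 2 a^{2}$)
$\frac{1}{-380 + O{\left(\sqrt{1 - 15} \right)}} = \frac{1}{-380 + \sqrt{1 - 15} \left(1 + 2 \sqrt{1 - 15}\right)} = \frac{1}{-380 + \sqrt{-14} \left(1 + 2 \sqrt{-14}\right)} = \frac{1}{-380 + i \sqrt{14} \left(1 + 2 i \sqrt{14}\right)}$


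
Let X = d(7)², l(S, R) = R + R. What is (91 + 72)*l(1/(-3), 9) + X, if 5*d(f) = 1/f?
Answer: 3594151/1225 ≈ 2934.0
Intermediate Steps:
d(f) = 1/(5*f)
l(S, R) = 2*R
X = 1/1225 (X = ((⅕)/7)² = ((⅕)*(⅐))² = (1/35)² = 1/1225 ≈ 0.00081633)
(91 + 72)*l(1/(-3), 9) + X = (91 + 72)*(2*9) + 1/1225 = 163*18 + 1/1225 = 2934 + 1/1225 = 3594151/1225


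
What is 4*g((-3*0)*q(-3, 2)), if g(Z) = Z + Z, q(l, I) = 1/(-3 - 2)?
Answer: 0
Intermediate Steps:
q(l, I) = -⅕ (q(l, I) = 1/(-5) = -⅕)
g(Z) = 2*Z
4*g((-3*0)*q(-3, 2)) = 4*(2*(-3*0*(-⅕))) = 4*(2*(0*(-⅕))) = 4*(2*0) = 4*0 = 0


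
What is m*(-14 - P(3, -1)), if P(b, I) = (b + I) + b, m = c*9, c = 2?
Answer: -342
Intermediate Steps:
m = 18 (m = 2*9 = 18)
P(b, I) = I + 2*b (P(b, I) = (I + b) + b = I + 2*b)
m*(-14 - P(3, -1)) = 18*(-14 - (-1 + 2*3)) = 18*(-14 - (-1 + 6)) = 18*(-14 - 1*5) = 18*(-14 - 5) = 18*(-19) = -342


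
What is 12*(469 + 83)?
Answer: 6624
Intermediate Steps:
12*(469 + 83) = 12*552 = 6624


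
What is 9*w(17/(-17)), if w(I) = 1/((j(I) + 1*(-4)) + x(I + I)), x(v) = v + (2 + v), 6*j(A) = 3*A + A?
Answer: -27/20 ≈ -1.3500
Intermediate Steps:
j(A) = 2*A/3 (j(A) = (3*A + A)/6 = (4*A)/6 = 2*A/3)
x(v) = 2 + 2*v
w(I) = 1/(-2 + 14*I/3) (w(I) = 1/((2*I/3 + 1*(-4)) + (2 + 2*(I + I))) = 1/((2*I/3 - 4) + (2 + 2*(2*I))) = 1/((-4 + 2*I/3) + (2 + 4*I)) = 1/(-2 + 14*I/3))
9*w(17/(-17)) = 9*(3/(2*(-3 + 7*(17/(-17))))) = 9*(3/(2*(-3 + 7*(17*(-1/17))))) = 9*(3/(2*(-3 + 7*(-1)))) = 9*(3/(2*(-3 - 7))) = 9*((3/2)/(-10)) = 9*((3/2)*(-⅒)) = 9*(-3/20) = -27/20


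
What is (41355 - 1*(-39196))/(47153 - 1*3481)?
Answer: 80551/43672 ≈ 1.8445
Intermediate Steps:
(41355 - 1*(-39196))/(47153 - 1*3481) = (41355 + 39196)/(47153 - 3481) = 80551/43672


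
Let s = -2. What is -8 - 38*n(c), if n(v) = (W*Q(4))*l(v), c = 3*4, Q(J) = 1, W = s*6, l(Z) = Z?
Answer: 5464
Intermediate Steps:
W = -12 (W = -2*6 = -12)
c = 12
n(v) = -12*v (n(v) = (-12*1)*v = -12*v)
-8 - 38*n(c) = -8 - (-456)*12 = -8 - 38*(-144) = -8 + 5472 = 5464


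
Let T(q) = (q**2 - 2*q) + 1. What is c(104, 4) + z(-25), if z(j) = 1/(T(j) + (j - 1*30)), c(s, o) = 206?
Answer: 127927/621 ≈ 206.00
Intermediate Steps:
T(q) = 1 + q**2 - 2*q
z(j) = 1/(-29 + j**2 - j) (z(j) = 1/((1 + j**2 - 2*j) + (j - 1*30)) = 1/((1 + j**2 - 2*j) + (j - 30)) = 1/((1 + j**2 - 2*j) + (-30 + j)) = 1/(-29 + j**2 - j))
c(104, 4) + z(-25) = 206 + 1/(-29 + (-25)**2 - 1*(-25)) = 206 + 1/(-29 + 625 + 25) = 206 + 1/621 = 127927/621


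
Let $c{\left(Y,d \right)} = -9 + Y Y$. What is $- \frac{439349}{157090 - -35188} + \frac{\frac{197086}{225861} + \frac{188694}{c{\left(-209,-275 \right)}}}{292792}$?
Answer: $- \frac{317212150265935175227}{138826744327396350048} \approx -2.285$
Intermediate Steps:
$c{\left(Y,d \right)} = -9 + Y^{2}$
$- \frac{439349}{157090 - -35188} + \frac{\frac{197086}{225861} + \frac{188694}{c{\left(-209,-275 \right)}}}{292792} = - \frac{439349}{157090 - -35188} + \frac{\frac{197086}{225861} + \frac{188694}{-9 + \left(-209\right)^{2}}}{292792} = - \frac{439349}{157090 + 35188} + \left(197086 \cdot \frac{1}{225861} + \frac{188694}{-9 + 43681}\right) \frac{1}{292792} = - \frac{439349}{192278} + \left(\frac{197086}{225861} + \frac{188694}{43672}\right) \frac{1}{292792} = \left(-439349\right) \frac{1}{192278} + \left(\frac{197086}{225861} + 188694 \cdot \frac{1}{43672}\right) \frac{1}{292792} = - \frac{439349}{192278} + \left(\frac{197086}{225861} + \frac{94347}{21836}\right) \frac{1}{292792} = - \frac{439349}{192278} + \frac{25612877663}{4931900796} \cdot \frac{1}{292792} = - \frac{439349}{192278} + \frac{25612877663}{1444021097862432} = - \frac{317212150265935175227}{138826744327396350048}$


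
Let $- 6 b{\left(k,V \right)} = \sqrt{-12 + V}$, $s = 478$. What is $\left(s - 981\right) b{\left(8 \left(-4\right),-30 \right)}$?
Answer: $\frac{503 i \sqrt{42}}{6} \approx 543.3 i$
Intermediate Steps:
$b{\left(k,V \right)} = - \frac{\sqrt{-12 + V}}{6}$
$\left(s - 981\right) b{\left(8 \left(-4\right),-30 \right)} = \left(478 - 981\right) \left(- \frac{\sqrt{-12 - 30}}{6}\right) = - 503 \left(- \frac{\sqrt{-42}}{6}\right) = - 503 \left(- \frac{i \sqrt{42}}{6}\right) = \frac{503 i \sqrt{42}}{6}$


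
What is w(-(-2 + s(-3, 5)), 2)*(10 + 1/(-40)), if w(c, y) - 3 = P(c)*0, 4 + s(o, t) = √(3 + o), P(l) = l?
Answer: 1197/40 ≈ 29.925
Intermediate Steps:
s(o, t) = -4 + √(3 + o)
w(c, y) = 3 (w(c, y) = 3 + c*0 = 3 + 0 = 3)
w(-(-2 + s(-3, 5)), 2)*(10 + 1/(-40)) = 3*(10 + 1/(-40)) = 3*(10 - 1/40) = 3*(399/40) = 1197/40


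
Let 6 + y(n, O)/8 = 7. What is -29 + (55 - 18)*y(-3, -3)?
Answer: 267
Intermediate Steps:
y(n, O) = 8 (y(n, O) = -48 + 8*7 = -48 + 56 = 8)
-29 + (55 - 18)*y(-3, -3) = -29 + (55 - 18)*8 = -29 + 37*8 = -29 + 296 = 267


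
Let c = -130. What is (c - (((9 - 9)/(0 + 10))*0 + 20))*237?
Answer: -35550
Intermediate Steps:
(c - (((9 - 9)/(0 + 10))*0 + 20))*237 = (-130 - (((9 - 9)/(0 + 10))*0 + 20))*237 = (-130 - ((0/10)*0 + 20))*237 = (-130 - ((0*(1/10))*0 + 20))*237 = (-130 - (0*0 + 20))*237 = (-130 - (0 + 20))*237 = (-130 - 1*20)*237 = (-130 - 20)*237 = -150*237 = -35550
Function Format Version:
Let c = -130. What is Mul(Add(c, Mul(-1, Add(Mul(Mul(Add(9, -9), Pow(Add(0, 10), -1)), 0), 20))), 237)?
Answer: -35550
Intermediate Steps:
Mul(Add(c, Mul(-1, Add(Mul(Mul(Add(9, -9), Pow(Add(0, 10), -1)), 0), 20))), 237) = Mul(Add(-130, Mul(-1, Add(Mul(Mul(Add(9, -9), Pow(Add(0, 10), -1)), 0), 20))), 237) = Mul(Add(-130, Mul(-1, Add(Mul(Mul(0, Pow(10, -1)), 0), 20))), 237) = Mul(Add(-130, Mul(-1, Add(Mul(Mul(0, Rational(1, 10)), 0), 20))), 237) = Mul(Add(-130, Mul(-1, Add(Mul(0, 0), 20))), 237) = Mul(Add(-130, Mul(-1, Add(0, 20))), 237) = Mul(Add(-130, Mul(-1, 20)), 237) = Mul(Add(-130, -20), 237) = Mul(-150, 237) = -35550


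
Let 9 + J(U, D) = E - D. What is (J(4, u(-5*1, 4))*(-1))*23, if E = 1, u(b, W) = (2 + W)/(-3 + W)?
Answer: 322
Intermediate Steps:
u(b, W) = (2 + W)/(-3 + W)
J(U, D) = -8 - D (J(U, D) = -9 + (1 - D) = -8 - D)
(J(4, u(-5*1, 4))*(-1))*23 = ((-8 - (2 + 4)/(-3 + 4))*(-1))*23 = ((-8 - 6/1)*(-1))*23 = ((-8 - 6)*(-1))*23 = -14*(-1)*23 = 14*23 = 322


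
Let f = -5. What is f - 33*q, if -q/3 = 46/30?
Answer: 734/5 ≈ 146.80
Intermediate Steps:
q = -23/5 (q = -138/30 = -3*23/15 = -23/5 ≈ -4.6000)
f - 33*q = -5 - 33*(-23/5) = -5 + 759/5 = 734/5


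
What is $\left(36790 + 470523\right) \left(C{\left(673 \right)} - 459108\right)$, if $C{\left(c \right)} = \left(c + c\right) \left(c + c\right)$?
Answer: $686195622304$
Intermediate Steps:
$C{\left(c \right)} = 4 c^{2}$ ($C{\left(c \right)} = 2 c 2 c = 4 c^{2}$)
$\left(36790 + 470523\right) \left(C{\left(673 \right)} - 459108\right) = \left(36790 + 470523\right) \left(4 \cdot 673^{2} - 459108\right) = 507313 \left(4 \cdot 452929 - 459108\right) = 507313 \left(1811716 - 459108\right) = 507313 \cdot 1352608 = 686195622304$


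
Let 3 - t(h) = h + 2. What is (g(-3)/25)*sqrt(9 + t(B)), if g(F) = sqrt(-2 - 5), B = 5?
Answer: I*sqrt(35)/25 ≈ 0.23664*I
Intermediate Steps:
t(h) = 1 - h (t(h) = 3 - (h + 2) = 3 - (2 + h) = 3 + (-2 - h) = 1 - h)
g(F) = I*sqrt(7) (g(F) = sqrt(-7) = I*sqrt(7))
(g(-3)/25)*sqrt(9 + t(B)) = ((I*sqrt(7))/25)*sqrt(9 + (1 - 1*5)) = ((I*sqrt(7))*(1/25))*sqrt(9 + (1 - 5)) = (I*sqrt(7)/25)*sqrt(9 - 4) = (I*sqrt(7)/25)*sqrt(5) = I*sqrt(35)/25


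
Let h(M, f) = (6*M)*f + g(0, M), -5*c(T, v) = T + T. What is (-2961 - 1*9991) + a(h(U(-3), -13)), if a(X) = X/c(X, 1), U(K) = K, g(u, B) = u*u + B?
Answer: -25909/2 ≈ -12955.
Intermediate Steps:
g(u, B) = B + u² (g(u, B) = u² + B = B + u²)
c(T, v) = -2*T/5 (c(T, v) = -(T + T)/5 = -2*T/5)
h(M, f) = M + 6*M*f (h(M, f) = (6*M)*f + (M + 0²) = 6*M*f + (M + 0) = 6*M*f + M = M + 6*M*f)
a(X) = -5/2 (a(X) = X/((-2*X/5)) = X*(-5/(2*X)) = -5/2)
(-2961 - 1*9991) + a(h(U(-3), -13)) = (-2961 - 1*9991) - 5/2 = (-2961 - 9991) - 5/2 = -12952 - 5/2 = -25909/2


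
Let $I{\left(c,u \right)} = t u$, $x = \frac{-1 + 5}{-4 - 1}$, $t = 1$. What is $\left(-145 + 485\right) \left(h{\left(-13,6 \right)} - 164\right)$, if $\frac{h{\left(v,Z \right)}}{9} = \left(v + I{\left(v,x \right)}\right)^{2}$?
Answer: $\frac{2634932}{5} \approx 5.2699 \cdot 10^{5}$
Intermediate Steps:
$x = - \frac{4}{5}$ ($x = \frac{4}{-5} = 4 \left(- \frac{1}{5}\right) = - \frac{4}{5} \approx -0.8$)
$I{\left(c,u \right)} = u$ ($I{\left(c,u \right)} = 1 u = u$)
$h{\left(v,Z \right)} = 9 \left(- \frac{4}{5} + v\right)^{2}$ ($h{\left(v,Z \right)} = 9 \left(v - \frac{4}{5}\right)^{2} = 9 \left(- \frac{4}{5} + v\right)^{2}$)
$\left(-145 + 485\right) \left(h{\left(-13,6 \right)} - 164\right) = \left(-145 + 485\right) \left(\frac{9 \left(-4 + 5 \left(-13\right)\right)^{2}}{25} - 164\right) = 340 \left(\frac{9 \left(-4 - 65\right)^{2}}{25} - 164\right) = 340 \left(\frac{9 \left(-69\right)^{2}}{25} - 164\right) = 340 \left(\frac{9}{25} \cdot 4761 - 164\right) = 340 \left(\frac{42849}{25} - 164\right) = 340 \cdot \frac{38749}{25} = \frac{2634932}{5}$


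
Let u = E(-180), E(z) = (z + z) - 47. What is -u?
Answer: 407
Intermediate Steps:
E(z) = -47 + 2*z (E(z) = 2*z - 47 = -47 + 2*z)
u = -407 (u = -47 + 2*(-180) = -47 - 360 = -407)
-u = -1*(-407) = 407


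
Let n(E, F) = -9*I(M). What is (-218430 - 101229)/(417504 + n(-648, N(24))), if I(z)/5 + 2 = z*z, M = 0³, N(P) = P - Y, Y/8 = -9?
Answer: -106553/139198 ≈ -0.76548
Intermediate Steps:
Y = -72 (Y = 8*(-9) = -72)
N(P) = 72 + P (N(P) = P - 1*(-72) = P + 72 = 72 + P)
M = 0
I(z) = -10 + 5*z² (I(z) = -10 + 5*(z*z) = -10 + 5*z²)
n(E, F) = 90 (n(E, F) = -9*(-10 + 5*0²) = -9*(-10 + 5*0) = -9*(-10 + 0) = -9*(-10) = 90)
(-218430 - 101229)/(417504 + n(-648, N(24))) = (-218430 - 101229)/(417504 + 90) = -319659/417594 = -319659*1/417594 = -106553/139198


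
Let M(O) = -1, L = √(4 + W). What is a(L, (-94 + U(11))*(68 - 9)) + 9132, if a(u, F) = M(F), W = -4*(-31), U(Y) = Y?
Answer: 9131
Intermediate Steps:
W = 124
L = 8*√2 (L = √(4 + 124) = √128 = 8*√2 ≈ 11.314)
a(u, F) = -1
a(L, (-94 + U(11))*(68 - 9)) + 9132 = -1 + 9132 = 9131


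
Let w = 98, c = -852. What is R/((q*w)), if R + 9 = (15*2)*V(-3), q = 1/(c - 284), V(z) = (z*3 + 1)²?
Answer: -22152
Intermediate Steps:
V(z) = (1 + 3*z)² (V(z) = (3*z + 1)² = (1 + 3*z)²)
q = -1/1136 (q = 1/(-852 - 284) = 1/(-1136) = -1/1136 ≈ -0.00088028)
R = 1911 (R = -9 + (15*2)*(1 + 3*(-3))² = -9 + 30*(1 - 9)² = -9 + 30*(-8)² = -9 + 30*64 = -9 + 1920 = 1911)
R/((q*w)) = 1911/((-1/1136*98)) = 1911/(-49/568) = 1911*(-568/49) = -22152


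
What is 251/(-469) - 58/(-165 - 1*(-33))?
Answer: -2965/30954 ≈ -0.095787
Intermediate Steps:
251/(-469) - 58/(-165 - 1*(-33)) = 251*(-1/469) - 58/(-165 + 33) = -251/469 - 58/(-132) = -251/469 - 58*(-1/132) = -251/469 + 29/66 = -2965/30954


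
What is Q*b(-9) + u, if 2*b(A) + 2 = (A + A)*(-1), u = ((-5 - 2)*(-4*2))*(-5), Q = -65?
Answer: -800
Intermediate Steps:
u = -280 (u = -7*(-8)*(-5) = 56*(-5) = -280)
b(A) = -1 - A (b(A) = -1 + ((A + A)*(-1))/2 = -1 + ((2*A)*(-1))/2 = -1 + (-2*A)/2 = -1 - A)
Q*b(-9) + u = -65*(-1 - 1*(-9)) - 280 = -65*(-1 + 9) - 280 = -65*8 - 280 = -520 - 280 = -800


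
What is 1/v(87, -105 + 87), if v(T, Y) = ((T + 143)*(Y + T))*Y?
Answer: -1/285660 ≈ -3.5007e-6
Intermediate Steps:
v(T, Y) = Y*(143 + T)*(T + Y) (v(T, Y) = ((143 + T)*(T + Y))*Y = Y*(143 + T)*(T + Y))
1/v(87, -105 + 87) = 1/((-105 + 87)*(87**2 + 143*87 + 143*(-105 + 87) + 87*(-105 + 87))) = 1/(-18*(7569 + 12441 + 143*(-18) + 87*(-18))) = 1/(-18*(7569 + 12441 - 2574 - 1566)) = 1/(-18*15870) = 1/(-285660) = -1/285660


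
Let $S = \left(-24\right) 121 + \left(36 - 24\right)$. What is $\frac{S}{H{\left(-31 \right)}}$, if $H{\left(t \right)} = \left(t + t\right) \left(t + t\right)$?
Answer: $- \frac{723}{961} \approx -0.75234$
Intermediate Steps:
$H{\left(t \right)} = 4 t^{2}$ ($H{\left(t \right)} = 2 t 2 t = 4 t^{2}$)
$S = -2892$ ($S = -2904 + \left(36 - 24\right) = -2904 + 12 = -2892$)
$\frac{S}{H{\left(-31 \right)}} = - \frac{2892}{4 \left(-31\right)^{2}} = - \frac{2892}{4 \cdot 961} = - \frac{2892}{3844} = \left(-2892\right) \frac{1}{3844} = - \frac{723}{961}$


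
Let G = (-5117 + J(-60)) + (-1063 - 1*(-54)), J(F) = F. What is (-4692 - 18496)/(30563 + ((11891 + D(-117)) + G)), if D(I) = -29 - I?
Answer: -5797/9089 ≈ -0.63780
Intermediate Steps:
G = -6186 (G = (-5117 - 60) + (-1063 - 1*(-54)) = -5177 + (-1063 + 54) = -5177 - 1009 = -6186)
(-4692 - 18496)/(30563 + ((11891 + D(-117)) + G)) = (-4692 - 18496)/(30563 + ((11891 + (-29 - 1*(-117))) - 6186)) = -23188/(30563 + ((11891 + (-29 + 117)) - 6186)) = -23188/(30563 + ((11891 + 88) - 6186)) = -23188/(30563 + (11979 - 6186)) = -23188/(30563 + 5793) = -23188/36356 = -23188*1/36356 = -5797/9089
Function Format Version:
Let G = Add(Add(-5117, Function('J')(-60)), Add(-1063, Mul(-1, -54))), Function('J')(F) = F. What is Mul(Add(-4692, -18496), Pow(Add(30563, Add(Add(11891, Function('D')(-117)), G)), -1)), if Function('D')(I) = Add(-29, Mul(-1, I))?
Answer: Rational(-5797, 9089) ≈ -0.63780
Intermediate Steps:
G = -6186 (G = Add(Add(-5117, -60), Add(-1063, Mul(-1, -54))) = Add(-5177, Add(-1063, 54)) = Add(-5177, -1009) = -6186)
Mul(Add(-4692, -18496), Pow(Add(30563, Add(Add(11891, Function('D')(-117)), G)), -1)) = Mul(Add(-4692, -18496), Pow(Add(30563, Add(Add(11891, Add(-29, Mul(-1, -117))), -6186)), -1)) = Mul(-23188, Pow(Add(30563, Add(Add(11891, Add(-29, 117)), -6186)), -1)) = Mul(-23188, Pow(Add(30563, Add(Add(11891, 88), -6186)), -1)) = Mul(-23188, Pow(Add(30563, Add(11979, -6186)), -1)) = Mul(-23188, Pow(Add(30563, 5793), -1)) = Mul(-23188, Pow(36356, -1)) = Mul(-23188, Rational(1, 36356)) = Rational(-5797, 9089)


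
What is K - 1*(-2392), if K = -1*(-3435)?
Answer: 5827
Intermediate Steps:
K = 3435
K - 1*(-2392) = 3435 - 1*(-2392) = 3435 + 2392 = 5827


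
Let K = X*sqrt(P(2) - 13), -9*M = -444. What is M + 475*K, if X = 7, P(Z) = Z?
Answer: 148/3 + 3325*I*sqrt(11) ≈ 49.333 + 11028.0*I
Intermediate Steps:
M = 148/3 (M = -1/9*(-444) = 148/3 ≈ 49.333)
K = 7*I*sqrt(11) (K = 7*sqrt(2 - 13) = 7*sqrt(-11) = 7*(I*sqrt(11)) = 7*I*sqrt(11) ≈ 23.216*I)
M + 475*K = 148/3 + 475*(7*I*sqrt(11)) = 148/3 + 3325*I*sqrt(11)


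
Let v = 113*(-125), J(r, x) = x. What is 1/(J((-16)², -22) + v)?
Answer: -1/14147 ≈ -7.0686e-5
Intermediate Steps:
v = -14125
1/(J((-16)², -22) + v) = 1/(-22 - 14125) = 1/(-14147) = -1/14147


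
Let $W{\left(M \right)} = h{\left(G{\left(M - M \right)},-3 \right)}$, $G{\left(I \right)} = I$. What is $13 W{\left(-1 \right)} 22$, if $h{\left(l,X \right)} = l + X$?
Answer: $-858$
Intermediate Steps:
$h{\left(l,X \right)} = X + l$
$W{\left(M \right)} = -3$ ($W{\left(M \right)} = -3 + \left(M - M\right) = -3 + 0 = -3$)
$13 W{\left(-1 \right)} 22 = 13 \left(-3\right) 22 = \left(-39\right) 22 = -858$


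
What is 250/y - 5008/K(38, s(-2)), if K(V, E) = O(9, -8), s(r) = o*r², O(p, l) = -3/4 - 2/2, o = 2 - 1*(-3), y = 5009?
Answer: 100342038/35063 ≈ 2861.8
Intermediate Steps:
o = 5 (o = 2 + 3 = 5)
O(p, l) = -7/4 (O(p, l) = -3*¼ - 2*½ = -¾ - 1 = -7/4)
s(r) = 5*r²
K(V, E) = -7/4
250/y - 5008/K(38, s(-2)) = 250/5009 - 5008/(-7/4) = 250*(1/5009) - 5008*(-4/7) = 250/5009 + 20032/7 = 100342038/35063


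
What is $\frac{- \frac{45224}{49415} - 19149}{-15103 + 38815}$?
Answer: $- \frac{946293059}{1171728480} \approx -0.8076$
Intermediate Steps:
$\frac{- \frac{45224}{49415} - 19149}{-15103 + 38815} = \frac{\left(-45224\right) \frac{1}{49415} - 19149}{23712} = \left(- \frac{45224}{49415} - 19149\right) \frac{1}{23712} = \left(- \frac{946293059}{49415}\right) \frac{1}{23712} = - \frac{946293059}{1171728480}$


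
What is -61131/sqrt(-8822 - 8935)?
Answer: 20377*I*sqrt(1973)/1973 ≈ 458.75*I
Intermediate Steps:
-61131/sqrt(-8822 - 8935) = -61131*(-I*sqrt(1973)/5919) = -(-20377)*I*sqrt(1973)/1973 = 20377*I*sqrt(1973)/1973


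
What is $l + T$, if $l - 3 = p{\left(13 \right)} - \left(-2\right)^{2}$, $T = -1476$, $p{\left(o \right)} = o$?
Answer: $-1464$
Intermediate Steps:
$l = 12$ ($l = 3 + \left(13 - \left(-2\right)^{2}\right) = 3 + \left(13 - 4\right) = 3 + 9 = 12$)
$l + T = 12 - 1476 = -1464$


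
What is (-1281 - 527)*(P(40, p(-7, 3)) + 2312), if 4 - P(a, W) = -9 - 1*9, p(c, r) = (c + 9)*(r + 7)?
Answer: -4219872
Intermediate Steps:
p(c, r) = (7 + r)*(9 + c) (p(c, r) = (9 + c)*(7 + r) = (7 + r)*(9 + c))
P(a, W) = 22 (P(a, W) = 4 - (-9 - 1*9) = 4 - (-9 - 9) = 4 - 1*(-18) = 4 + 18 = 22)
(-1281 - 527)*(P(40, p(-7, 3)) + 2312) = (-1281 - 527)*(22 + 2312) = -1808*2334 = -4219872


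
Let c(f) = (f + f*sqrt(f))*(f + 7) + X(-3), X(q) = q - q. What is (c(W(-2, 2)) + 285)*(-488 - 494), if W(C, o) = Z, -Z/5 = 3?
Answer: -397710 - 117840*I*sqrt(15) ≈ -3.9771e+5 - 4.5639e+5*I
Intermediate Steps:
Z = -15 (Z = -5*3 = -15)
X(q) = 0
W(C, o) = -15
c(f) = (7 + f)*(f + f**(3/2)) (c(f) = (f + f*sqrt(f))*(f + 7) + 0 = (f + f**(3/2))*(7 + f) + 0 = (7 + f)*(f + f**(3/2)) + 0 = (7 + f)*(f + f**(3/2)))
(c(W(-2, 2)) + 285)*(-488 - 494) = (((-15)**2 + (-15)**(5/2) + 7*(-15) + 7*(-15)**(3/2)) + 285)*(-488 - 494) = ((225 + 225*I*sqrt(15) - 105 + 7*(-15*I*sqrt(15))) + 285)*(-982) = ((225 + 225*I*sqrt(15) - 105 - 105*I*sqrt(15)) + 285)*(-982) = ((120 + 120*I*sqrt(15)) + 285)*(-982) = (405 + 120*I*sqrt(15))*(-982) = -397710 - 117840*I*sqrt(15)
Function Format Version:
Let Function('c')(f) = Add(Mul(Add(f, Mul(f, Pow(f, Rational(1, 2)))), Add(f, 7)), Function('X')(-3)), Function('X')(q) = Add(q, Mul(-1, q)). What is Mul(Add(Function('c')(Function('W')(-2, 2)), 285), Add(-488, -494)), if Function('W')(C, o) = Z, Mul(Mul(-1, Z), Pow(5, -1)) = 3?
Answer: Add(-397710, Mul(-117840, I, Pow(15, Rational(1, 2)))) ≈ Add(-3.9771e+5, Mul(-4.5639e+5, I))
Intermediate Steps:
Z = -15 (Z = Mul(-5, 3) = -15)
Function('X')(q) = 0
Function('W')(C, o) = -15
Function('c')(f) = Mul(Add(7, f), Add(f, Pow(f, Rational(3, 2)))) (Function('c')(f) = Add(Mul(Add(f, Mul(f, Pow(f, Rational(1, 2)))), Add(f, 7)), 0) = Add(Mul(Add(f, Pow(f, Rational(3, 2))), Add(7, f)), 0) = Add(Mul(Add(7, f), Add(f, Pow(f, Rational(3, 2)))), 0) = Mul(Add(7, f), Add(f, Pow(f, Rational(3, 2)))))
Mul(Add(Function('c')(Function('W')(-2, 2)), 285), Add(-488, -494)) = Mul(Add(Add(Pow(-15, 2), Pow(-15, Rational(5, 2)), Mul(7, -15), Mul(7, Pow(-15, Rational(3, 2)))), 285), Add(-488, -494)) = Mul(Add(Add(225, Mul(225, I, Pow(15, Rational(1, 2))), -105, Mul(7, Mul(-15, I, Pow(15, Rational(1, 2))))), 285), -982) = Mul(Add(Add(225, Mul(225, I, Pow(15, Rational(1, 2))), -105, Mul(-105, I, Pow(15, Rational(1, 2)))), 285), -982) = Mul(Add(Add(120, Mul(120, I, Pow(15, Rational(1, 2)))), 285), -982) = Mul(Add(405, Mul(120, I, Pow(15, Rational(1, 2)))), -982) = Add(-397710, Mul(-117840, I, Pow(15, Rational(1, 2))))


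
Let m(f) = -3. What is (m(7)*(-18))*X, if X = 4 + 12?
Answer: 864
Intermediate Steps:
X = 16
(m(7)*(-18))*X = -3*(-18)*16 = 54*16 = 864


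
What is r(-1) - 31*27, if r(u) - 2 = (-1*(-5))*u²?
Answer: -830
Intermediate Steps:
r(u) = 2 + 5*u² (r(u) = 2 + (-1*(-5))*u² = 2 + 5*u²)
r(-1) - 31*27 = (2 + 5*(-1)²) - 31*27 = (2 + 5*1) - 837 = (2 + 5) - 837 = 7 - 837 = -830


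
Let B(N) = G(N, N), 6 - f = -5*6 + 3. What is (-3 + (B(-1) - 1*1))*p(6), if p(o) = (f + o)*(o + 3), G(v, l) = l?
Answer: -1755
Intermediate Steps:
f = 33 (f = 6 - (-5*6 + 3) = 6 - (-30 + 3) = 6 - 1*(-27) = 6 + 27 = 33)
B(N) = N
p(o) = (3 + o)*(33 + o) (p(o) = (33 + o)*(o + 3) = (33 + o)*(3 + o) = (3 + o)*(33 + o))
(-3 + (B(-1) - 1*1))*p(6) = (-3 + (-1 - 1*1))*(99 + 6² + 36*6) = (-3 + (-1 - 1))*(99 + 36 + 216) = (-3 - 2)*351 = -5*351 = -1755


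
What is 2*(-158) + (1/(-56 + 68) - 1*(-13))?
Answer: -3635/12 ≈ -302.92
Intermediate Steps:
2*(-158) + (1/(-56 + 68) - 1*(-13)) = -316 + (1/12 + 13) = -316 + 157/12 = -3635/12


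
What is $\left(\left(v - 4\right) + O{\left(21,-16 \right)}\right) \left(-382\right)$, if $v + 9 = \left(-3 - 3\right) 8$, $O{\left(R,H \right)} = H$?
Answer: $29414$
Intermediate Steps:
$v = -57$ ($v = -9 + \left(-3 - 3\right) 8 = -9 - 48 = -57$)
$\left(\left(v - 4\right) + O{\left(21,-16 \right)}\right) \left(-382\right) = \left(\left(-57 - 4\right) - 16\right) \left(-382\right) = \left(-61 - 16\right) \left(-382\right) = \left(-77\right) \left(-382\right) = 29414$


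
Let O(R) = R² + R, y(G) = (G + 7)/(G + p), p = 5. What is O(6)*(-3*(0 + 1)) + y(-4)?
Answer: -123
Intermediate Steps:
y(G) = (7 + G)/(5 + G) (y(G) = (G + 7)/(G + 5) = (7 + G)/(5 + G))
O(R) = R + R²
O(6)*(-3*(0 + 1)) + y(-4) = (6*(1 + 6))*(-3*(0 + 1)) + (7 - 4)/(5 - 4) = (6*7)*(-3*1) + 3/1 = 42*(-3) + 1*3 = -126 + 3 = -123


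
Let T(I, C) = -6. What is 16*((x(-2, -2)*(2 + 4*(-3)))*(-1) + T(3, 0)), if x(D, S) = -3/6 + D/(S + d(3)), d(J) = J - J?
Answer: -16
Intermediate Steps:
d(J) = 0
x(D, S) = -1/2 + D/S (x(D, S) = -3/6 + D/(S + 0) = -3*1/6 + D/S = -1/2 + D/S)
16*((x(-2, -2)*(2 + 4*(-3)))*(-1) + T(3, 0)) = 16*((((-2 - 1/2*(-2))/(-2))*(2 + 4*(-3)))*(-1) - 6) = 16*(((-(-2 + 1)/2)*(2 - 12))*(-1) - 6) = 16*((-1/2*(-1)*(-10))*(-1) - 6) = 16*(((1/2)*(-10))*(-1) - 6) = 16*(-5*(-1) - 6) = 16*(5 - 6) = 16*(-1) = -16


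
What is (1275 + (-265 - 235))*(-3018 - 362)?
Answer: -2619500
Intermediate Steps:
(1275 + (-265 - 235))*(-3018 - 362) = (1275 - 500)*(-3380) = 775*(-3380) = -2619500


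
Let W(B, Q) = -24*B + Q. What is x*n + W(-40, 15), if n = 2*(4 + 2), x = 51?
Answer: 1587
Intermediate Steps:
n = 12 (n = 2*6 = 12)
W(B, Q) = Q - 24*B
x*n + W(-40, 15) = 51*12 + (15 - 24*(-40)) = 612 + (15 + 960) = 612 + 975 = 1587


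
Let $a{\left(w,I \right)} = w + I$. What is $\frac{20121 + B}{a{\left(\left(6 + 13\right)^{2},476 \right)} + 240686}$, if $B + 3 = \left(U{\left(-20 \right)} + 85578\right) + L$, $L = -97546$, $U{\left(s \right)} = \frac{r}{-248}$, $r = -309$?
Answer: $\frac{2021509}{59897704} \approx 0.033749$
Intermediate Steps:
$U{\left(s \right)} = \frac{309}{248}$ ($U{\left(s \right)} = - \frac{309}{-248} = \left(-309\right) \left(- \frac{1}{248}\right) = \frac{309}{248}$)
$B = - \frac{2968499}{248}$ ($B = -3 + \left(\left(\frac{309}{248} + 85578\right) - 97546\right) = -3 + \left(\frac{21223653}{248} - 97546\right) = -3 - \frac{2967755}{248} = - \frac{2968499}{248} \approx -11970.0$)
$a{\left(w,I \right)} = I + w$
$\frac{20121 + B}{a{\left(\left(6 + 13\right)^{2},476 \right)} + 240686} = \frac{20121 - \frac{2968499}{248}}{\left(476 + \left(6 + 13\right)^{2}\right) + 240686} = \frac{2021509}{248 \left(\left(476 + 19^{2}\right) + 240686\right)} = \frac{2021509}{248 \left(\left(476 + 361\right) + 240686\right)} = \frac{2021509}{248 \left(837 + 240686\right)} = \frac{2021509}{248 \cdot 241523} = \frac{2021509}{248} \cdot \frac{1}{241523} = \frac{2021509}{59897704}$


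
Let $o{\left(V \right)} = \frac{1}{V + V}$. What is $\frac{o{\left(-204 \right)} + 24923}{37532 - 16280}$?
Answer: $\frac{10168583}{8670816} \approx 1.1727$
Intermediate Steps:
$o{\left(V \right)} = \frac{1}{2 V}$
$\frac{o{\left(-204 \right)} + 24923}{37532 - 16280} = \frac{\frac{1}{2 \left(-204\right)} + 24923}{37532 - 16280} = \frac{\frac{1}{2} \left(- \frac{1}{204}\right) + 24923}{21252} = \left(- \frac{1}{408} + 24923\right) \frac{1}{21252} = \frac{10168583}{408} \cdot \frac{1}{21252} = \frac{10168583}{8670816}$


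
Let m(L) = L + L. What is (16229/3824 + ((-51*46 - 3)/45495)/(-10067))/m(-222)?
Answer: -275291155643/28800553053120 ≈ -0.0095585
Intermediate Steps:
m(L) = 2*L
(16229/3824 + ((-51*46 - 3)/45495)/(-10067))/m(-222) = (16229/3824 + ((-51*46 - 3)/45495)/(-10067))/((2*(-222))) = (16229*(1/3824) + ((-2346 - 3)*(1/45495))*(-1/10067))/(-444) = (16229/3824 - 2349*1/45495*(-1/10067))*(-1/444) = (16229/3824 - 87/1685*(-1/10067))*(-1/444) = (16229/3824 + 87/16962895)*(-1/444) = (275291155643/64866110480)*(-1/444) = -275291155643/28800553053120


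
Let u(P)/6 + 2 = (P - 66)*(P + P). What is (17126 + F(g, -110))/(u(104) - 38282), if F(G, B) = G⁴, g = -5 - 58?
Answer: 15770087/9130 ≈ 1727.3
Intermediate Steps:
g = -63
u(P) = -12 + 12*P*(-66 + P) (u(P) = -12 + 6*((P - 66)*(P + P)) = -12 + 6*((-66 + P)*(2*P)) = -12 + 6*(2*P*(-66 + P)) = -12 + 12*P*(-66 + P))
(17126 + F(g, -110))/(u(104) - 38282) = (17126 + (-63)⁴)/((-12 - 792*104 + 12*104²) - 38282) = (17126 + 15752961)/((-12 - 82368 + 12*10816) - 38282) = 15770087/((-12 - 82368 + 129792) - 38282) = 15770087/(47412 - 38282) = 15770087/9130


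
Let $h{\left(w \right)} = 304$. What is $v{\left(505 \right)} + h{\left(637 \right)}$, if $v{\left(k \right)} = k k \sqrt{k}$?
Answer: $304 + 255025 \sqrt{505} \approx 5.7313 \cdot 10^{6}$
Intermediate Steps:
$v{\left(k \right)} = k^{\frac{5}{2}}$ ($v{\left(k \right)} = k^{2} \sqrt{k} = k^{\frac{5}{2}}$)
$v{\left(505 \right)} + h{\left(637 \right)} = 505^{\frac{5}{2}} + 304 = 255025 \sqrt{505} + 304 = 304 + 255025 \sqrt{505}$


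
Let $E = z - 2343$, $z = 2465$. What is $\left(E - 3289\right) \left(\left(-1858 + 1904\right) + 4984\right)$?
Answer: $-15930010$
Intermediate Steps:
$E = 122$ ($E = 2465 - 2343 = 122$)
$\left(E - 3289\right) \left(\left(-1858 + 1904\right) + 4984\right) = \left(122 - 3289\right) \left(\left(-1858 + 1904\right) + 4984\right) = - 3167 \left(46 + 4984\right) = \left(-3167\right) 5030 = -15930010$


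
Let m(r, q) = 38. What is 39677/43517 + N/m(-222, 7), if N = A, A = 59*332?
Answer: 426959361/826823 ≈ 516.39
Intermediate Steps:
A = 19588
N = 19588
39677/43517 + N/m(-222, 7) = 39677/43517 + 19588/38 = 39677*(1/43517) + 19588*(1/38) = 39677/43517 + 9794/19 = 426959361/826823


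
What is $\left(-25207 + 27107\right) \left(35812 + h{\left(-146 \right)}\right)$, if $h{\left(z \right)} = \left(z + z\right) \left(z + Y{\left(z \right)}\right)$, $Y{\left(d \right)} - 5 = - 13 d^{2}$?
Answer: $153885788000$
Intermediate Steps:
$Y{\left(d \right)} = 5 - 13 d^{2}$
$h{\left(z \right)} = 2 z \left(5 + z - 13 z^{2}\right)$ ($h{\left(z \right)} = \left(z + z\right) \left(z - \left(-5 + 13 z^{2}\right)\right) = 2 z \left(5 + z - 13 z^{2}\right)$)
$\left(-25207 + 27107\right) \left(35812 + h{\left(-146 \right)}\right) = \left(-25207 + 27107\right) \left(35812 + 2 \left(-146\right) \left(5 - 146 - 13 \left(-146\right)^{2}\right)\right) = 1900 \left(35812 + 2 \left(-146\right) \left(5 - 146 - 277108\right)\right) = 1900 \left(35812 + 2 \left(-146\right) \left(-277249\right)\right) = 1900 \left(35812 + 80956708\right) = 1900 \cdot 80992520 = 153885788000$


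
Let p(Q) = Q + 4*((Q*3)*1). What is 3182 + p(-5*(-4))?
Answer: 3442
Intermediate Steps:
p(Q) = 13*Q (p(Q) = Q + 4*((3*Q)*1) = Q + 4*(3*Q) = Q + 12*Q = 13*Q)
3182 + p(-5*(-4)) = 3182 + 13*(-5*(-4)) = 3182 + 13*20 = 3182 + 260 = 3442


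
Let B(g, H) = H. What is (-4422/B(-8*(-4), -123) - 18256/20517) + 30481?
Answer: 3667145617/120171 ≈ 30516.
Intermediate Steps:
(-4422/B(-8*(-4), -123) - 18256/20517) + 30481 = (-4422/(-123) - 18256/20517) + 30481 = (-4422*(-1/123) - 18256*1/20517) + 30481 = (1474/41 - 2608/2931) + 30481 = 4213366/120171 + 30481 = 3667145617/120171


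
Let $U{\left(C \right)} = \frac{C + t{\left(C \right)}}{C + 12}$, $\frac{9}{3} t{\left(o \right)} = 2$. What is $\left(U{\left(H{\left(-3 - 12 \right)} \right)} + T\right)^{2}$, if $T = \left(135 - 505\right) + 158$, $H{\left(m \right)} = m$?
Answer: $\frac{3478225}{81} \approx 42941.0$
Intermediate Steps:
$t{\left(o \right)} = \frac{2}{3}$ ($t{\left(o \right)} = \frac{1}{3} \cdot 2 = \frac{2}{3}$)
$T = -212$ ($T = -370 + 158 = -212$)
$U{\left(C \right)} = \frac{\frac{2}{3} + C}{12 + C}$ ($U{\left(C \right)} = \frac{C + \frac{2}{3}}{C + 12} = \frac{\frac{2}{3} + C}{12 + C}$)
$\left(U{\left(H{\left(-3 - 12 \right)} \right)} + T\right)^{2} = \left(\frac{\frac{2}{3} - 15}{12 - 15} - 212\right)^{2} = \left(\frac{1}{-3} \left(- \frac{43}{3}\right) - 212\right)^{2} = \left(\left(- \frac{1}{3}\right) \left(- \frac{43}{3}\right) - 212\right)^{2} = \left(\frac{43}{9} - 212\right)^{2} = \left(- \frac{1865}{9}\right)^{2} = \frac{3478225}{81}$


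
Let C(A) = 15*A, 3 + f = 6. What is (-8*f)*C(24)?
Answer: -8640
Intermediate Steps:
f = 3 (f = -3 + 6 = 3)
(-8*f)*C(24) = (-8*3)*(15*24) = -24*360 = -8640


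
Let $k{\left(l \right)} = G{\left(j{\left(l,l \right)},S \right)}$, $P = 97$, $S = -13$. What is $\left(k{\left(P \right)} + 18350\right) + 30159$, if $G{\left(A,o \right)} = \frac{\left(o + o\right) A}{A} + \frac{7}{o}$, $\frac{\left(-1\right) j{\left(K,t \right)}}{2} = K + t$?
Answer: $\frac{630272}{13} \approx 48482.0$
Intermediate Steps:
$j{\left(K,t \right)} = - 2 K - 2 t$ ($j{\left(K,t \right)} = - 2 \left(K + t\right) = - 2 K - 2 t$)
$G{\left(A,o \right)} = 2 o + \frac{7}{o}$ ($G{\left(A,o \right)} = \frac{2 o A}{A} + \frac{7}{o} = \frac{2 A o}{A} + \frac{7}{o} = 2 o + \frac{7}{o}$)
$k{\left(l \right)} = - \frac{345}{13}$ ($k{\left(l \right)} = 2 \left(-13\right) + \frac{7}{-13} = -26 + 7 \left(- \frac{1}{13}\right) = -26 - \frac{7}{13} = - \frac{345}{13}$)
$\left(k{\left(P \right)} + 18350\right) + 30159 = \left(- \frac{345}{13} + 18350\right) + 30159 = \frac{238205}{13} + 30159 = \frac{630272}{13}$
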